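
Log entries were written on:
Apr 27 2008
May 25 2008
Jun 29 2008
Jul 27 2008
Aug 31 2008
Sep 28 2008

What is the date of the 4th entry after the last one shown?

Jan 25 2009

These are Sundays with 28, 35, 28, 35, 28-day gaps.
Each is the final Sunday of its month — Jun 29 2008 is past the 28th, so '4th Sunday' doesn't fit.
Last Sunday of October 2008: Oct 26 2008.
Last Sunday of November 2008: Nov 30 2008.
Last Sunday of December 2008: Dec 28 2008.
January 2009 ends with Sunday Jan 25 2009.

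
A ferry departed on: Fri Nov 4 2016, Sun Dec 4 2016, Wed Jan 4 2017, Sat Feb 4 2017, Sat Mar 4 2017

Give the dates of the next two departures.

Tue Apr 4 2017, Thu May 4 2017

Gaps: 30, 31, 31, 28 days — not constant. Every event is on the 4th of the month.
Pattern: the 4th of each month.
April 2017: Tue Apr 4 2017.
Next: May 2017 → Thu May 4 2017.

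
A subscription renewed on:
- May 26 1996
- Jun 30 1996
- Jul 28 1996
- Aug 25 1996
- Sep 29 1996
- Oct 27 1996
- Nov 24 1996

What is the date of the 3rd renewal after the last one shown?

These are Sundays with 35, 28, 28, 35, 28, 28-day gaps.
Each is the final Sunday of its month — Jun 30 1996 is past the 28th, so '4th Sunday' doesn't fit.
December 1996 ends with Sunday Dec 29 1996.
Last Sunday of January 1997: Jan 26 1997.
February 1997 ends with Sunday Feb 23 1997.

Feb 23 1997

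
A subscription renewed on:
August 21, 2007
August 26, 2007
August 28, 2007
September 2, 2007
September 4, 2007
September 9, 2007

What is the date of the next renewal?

Every event lands on a Tuesday or Sunday (gaps cycle 5, 2, 5, 2, 5).
So the schedule is: every Tuesday and Sunday.
The following Tuesday is September 11, 2007.

September 11, 2007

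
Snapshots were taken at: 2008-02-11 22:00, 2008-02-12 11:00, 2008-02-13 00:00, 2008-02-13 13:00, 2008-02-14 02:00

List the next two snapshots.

The interval is a steady 13 hours (13, 13, 13, 13).
2008-02-14 02:00 + 13 h = 2008-02-14 15:00.
2008-02-14 15:00 + 13 h = 2008-02-15 04:00.

2008-02-14 15:00, 2008-02-15 04:00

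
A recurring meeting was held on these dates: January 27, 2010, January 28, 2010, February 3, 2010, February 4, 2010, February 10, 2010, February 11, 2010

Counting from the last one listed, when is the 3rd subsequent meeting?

February 24, 2010

The gap pattern 1, 6, 1, 6, 1 repeats every 2 events.
These are the Wednesdays and Thursdays of each week.
The following Wednesday is February 17, 2010.
Next Thursday: February 18, 2010.
The following Wednesday is February 24, 2010.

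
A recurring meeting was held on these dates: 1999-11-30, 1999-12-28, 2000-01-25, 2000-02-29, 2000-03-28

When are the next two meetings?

2000-04-25, 2000-05-30

All Tuesdays; the gaps (28, 28, 35, 28) vary with month length.
This is the last Tuesday of each month.
Last Tuesday of April 2000: 2000-04-25.
Last Tuesday of May 2000: 2000-05-30.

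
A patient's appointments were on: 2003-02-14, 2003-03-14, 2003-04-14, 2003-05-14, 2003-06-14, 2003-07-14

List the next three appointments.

2003-08-14, 2003-09-14, 2003-10-14

Gaps: 28, 31, 30, 31, 30 days — not constant. Every event is on the 14th of the month.
Pattern: the 14th of each month.
August 2003: 2003-08-14.
September 2003: 2003-09-14.
October 2003: 2003-10-14.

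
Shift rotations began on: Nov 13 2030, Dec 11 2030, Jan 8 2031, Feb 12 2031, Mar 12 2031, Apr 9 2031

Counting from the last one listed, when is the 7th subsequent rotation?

These are Wednesdays at 28- or 35-day spacing (28, 28, 35, 28, 28).
The pattern: 2nd Wednesday of the month.
May 2031 — 2nd Wednesday is May 14 2031.
June 2031 — 2nd Wednesday is Jun 11 2031.
July 2031 — 2nd Wednesday is Jul 9 2031.
2nd Wednesday of August 2031: Aug 13 2031.
September 2031 — 2nd Wednesday is Sep 10 2031.
2nd Wednesday of October 2031: Oct 8 2031.
November 2031 — 2nd Wednesday is Nov 12 2031.

Nov 12 2031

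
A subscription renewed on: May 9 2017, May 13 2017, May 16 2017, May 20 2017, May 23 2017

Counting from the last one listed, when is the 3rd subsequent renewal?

Gaps: 4, 3, 4, 3 days — not constant, but cyclic with period 2.
The events fall on every Tuesday and Saturday.
Next Saturday: May 27 2017.
The following Tuesday is May 30 2017.
Next Saturday: Jun 3 2017.

Jun 3 2017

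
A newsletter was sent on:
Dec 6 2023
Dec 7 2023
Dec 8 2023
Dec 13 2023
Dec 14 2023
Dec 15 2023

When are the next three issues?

Dec 20 2023, Dec 21 2023, Dec 22 2023

Gaps: 1, 1, 5, 1, 1 days — not constant, but cyclic with period 3.
The events fall on every Wednesday, Thursday and Friday.
Next Wednesday: Dec 20 2023.
Next Thursday: Dec 21 2023.
The following Friday is Dec 22 2023.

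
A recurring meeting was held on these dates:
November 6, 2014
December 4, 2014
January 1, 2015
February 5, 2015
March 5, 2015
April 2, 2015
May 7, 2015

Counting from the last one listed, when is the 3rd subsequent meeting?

August 6, 2015

All dates are Thursdays, 28, 28, 35, 28, 28, 35 days apart.
Specifically, the 1st Thursday of each month.
1st Thursday of June 2015: June 4, 2015.
1st Thursday of July 2015: July 2, 2015.
August 2015 — 1st Thursday is August 6, 2015.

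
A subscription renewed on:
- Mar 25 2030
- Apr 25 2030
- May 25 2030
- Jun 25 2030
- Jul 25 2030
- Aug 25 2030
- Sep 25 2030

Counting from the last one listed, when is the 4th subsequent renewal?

The day-of-month is always 25 (31, 30, 31, 30, 31, 31 days between events).
So this recurs on the 25th of each month.
Next: October 2030 → Oct 25 2030.
November 2030: Nov 25 2030.
Next: December 2030 → Dec 25 2030.
January 2031: Jan 25 2031.

Jan 25 2031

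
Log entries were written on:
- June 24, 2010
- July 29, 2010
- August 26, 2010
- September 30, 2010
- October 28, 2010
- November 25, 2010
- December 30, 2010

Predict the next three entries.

Every date is a Thursday; gaps 35, 28, 35, 28, 28, 35 days.
Each is the last Thursday of its month (at least one falls on the 29th or later, ruling out '4th Thursday').
January 2011 ends with Thursday January 27, 2011.
Last Thursday of February 2011: February 24, 2011.
Last Thursday of March 2011: March 31, 2011.

January 27, 2011; February 24, 2011; March 31, 2011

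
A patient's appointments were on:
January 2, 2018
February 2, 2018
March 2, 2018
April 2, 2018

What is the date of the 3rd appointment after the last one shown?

Gaps: 31, 28, 31 days — not constant. Every event is on the 2nd of the month.
Pattern: the 2nd of each month.
Next: May 2018 → May 2, 2018.
June 2018: June 2, 2018.
July 2018: July 2, 2018.

July 2, 2018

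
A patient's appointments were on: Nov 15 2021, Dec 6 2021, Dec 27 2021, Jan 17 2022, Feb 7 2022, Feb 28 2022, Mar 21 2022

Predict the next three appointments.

Apr 11 2022, May 2 2022, May 23 2022

Every event comes 21 days after the last (21, 21, 21, 21, 21, 21).
Mar 21 2022 + 21 days = Apr 11 2022.
Apr 11 2022 + 21 days = May 2 2022.
May 2 2022 + 21 days = May 23 2022.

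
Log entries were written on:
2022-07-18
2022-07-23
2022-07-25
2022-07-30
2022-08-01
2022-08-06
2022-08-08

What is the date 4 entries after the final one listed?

Gaps: 5, 2, 5, 2, 5, 2 days — not constant, but cyclic with period 2.
The events fall on every Monday and Saturday.
The following Saturday is 2022-08-13.
Next Monday: 2022-08-15.
Next Saturday: 2022-08-20.
The following Monday is 2022-08-22.

2022-08-22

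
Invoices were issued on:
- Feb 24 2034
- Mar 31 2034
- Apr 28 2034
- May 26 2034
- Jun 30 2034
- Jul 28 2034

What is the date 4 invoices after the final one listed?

Nov 24 2034

All Fridays; the gaps (35, 28, 28, 35, 28) vary with month length.
This is the last Friday of each month.
August 2034 ends with Friday Aug 25 2034.
September 2034 ends with Friday Sep 29 2034.
Last Friday of October 2034: Oct 27 2034.
November 2034 ends with Friday Nov 24 2034.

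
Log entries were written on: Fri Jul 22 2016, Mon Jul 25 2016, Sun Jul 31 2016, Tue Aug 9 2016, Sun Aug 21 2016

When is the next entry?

The spacing grows by 3 each time: 3, 6, 9, 12 days.
Next gap: 15 days. Sun Aug 21 2016 + 15 days = Mon Sep 5 2016.

Mon Sep 5 2016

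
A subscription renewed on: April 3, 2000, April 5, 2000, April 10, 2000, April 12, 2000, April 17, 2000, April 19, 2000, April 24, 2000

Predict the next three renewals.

April 26, 2000; May 1, 2000; May 3, 2000

The gap pattern 2, 5, 2, 5, 2, 5 repeats every 2 events.
These are the Mondays and Wednesdays of each week.
The following Wednesday is April 26, 2000.
Next Monday: May 1, 2000.
Next Wednesday: May 3, 2000.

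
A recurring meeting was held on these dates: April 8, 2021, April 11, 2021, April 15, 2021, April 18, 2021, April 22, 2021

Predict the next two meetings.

April 25, 2021; April 29, 2021

The gap pattern 3, 4, 3, 4 repeats every 2 events.
These are the Thursdays and Sundays of each week.
Next Sunday: April 25, 2021.
The following Thursday is April 29, 2021.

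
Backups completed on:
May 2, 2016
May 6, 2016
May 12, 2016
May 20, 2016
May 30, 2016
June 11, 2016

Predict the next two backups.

Intervals are 4, 6, 8, 10, 12 days — an arithmetic progression with common difference 2.
Next gap: 14 days. June 11, 2016 + 14 days = June 25, 2016.
Next gap: 16 days. June 25, 2016 + 16 days = July 11, 2016.

June 25, 2016; July 11, 2016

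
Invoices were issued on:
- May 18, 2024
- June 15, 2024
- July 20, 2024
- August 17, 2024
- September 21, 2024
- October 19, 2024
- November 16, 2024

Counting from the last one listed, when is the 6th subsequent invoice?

May 17, 2025

Gaps: 28, 35, 28, 35, 28, 28 days — a mix of 28 and 35. Every date is a Saturday.
Each is the 3rd Saturday of its month.
December 2024 — 3rd Saturday is December 21, 2024.
3rd Saturday of January 2025: January 18, 2025.
3rd Saturday of February 2025: February 15, 2025.
3rd Saturday of March 2025: March 15, 2025.
3rd Saturday of April 2025: April 19, 2025.
3rd Saturday of May 2025: May 17, 2025.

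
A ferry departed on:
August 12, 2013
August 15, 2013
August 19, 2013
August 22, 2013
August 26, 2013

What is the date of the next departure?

Every event lands on a Monday or Thursday (gaps cycle 3, 4, 3, 4).
So the schedule is: every Monday and Thursday.
Next Thursday: August 29, 2013.

August 29, 2013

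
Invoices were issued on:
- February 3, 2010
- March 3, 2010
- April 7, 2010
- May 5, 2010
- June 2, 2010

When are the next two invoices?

July 7, 2010; August 4, 2010

These are Wednesdays at 28- or 35-day spacing (28, 35, 28, 28).
The pattern: 1st Wednesday of the month.
July 2010 — 1st Wednesday is July 7, 2010.
1st Wednesday of August 2010: August 4, 2010.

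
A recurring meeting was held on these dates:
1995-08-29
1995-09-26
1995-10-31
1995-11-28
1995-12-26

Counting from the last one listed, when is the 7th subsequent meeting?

1996-07-30

Every date is a Tuesday; gaps 28, 35, 28, 28 days.
Each is the last Tuesday of its month (at least one falls on the 29th or later, ruling out '4th Tuesday').
January 1996 ends with Tuesday 1996-01-30.
February 1996 ends with Tuesday 1996-02-27.
March 1996 ends with Tuesday 1996-03-26.
Last Tuesday of April 1996: 1996-04-30.
Last Tuesday of May 1996: 1996-05-28.
June 1996 ends with Tuesday 1996-06-25.
July 1996 ends with Tuesday 1996-07-30.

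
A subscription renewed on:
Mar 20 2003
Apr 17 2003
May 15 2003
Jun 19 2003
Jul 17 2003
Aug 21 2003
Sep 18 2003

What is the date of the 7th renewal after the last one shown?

These are Thursdays at 28- or 35-day spacing (28, 28, 35, 28, 35, 28).
The pattern: 3rd Thursday of the month.
3rd Thursday of October 2003: Oct 16 2003.
3rd Thursday of November 2003: Nov 20 2003.
3rd Thursday of December 2003: Dec 18 2003.
January 2004 — 3rd Thursday is Jan 15 2004.
3rd Thursday of February 2004: Feb 19 2004.
3rd Thursday of March 2004: Mar 18 2004.
3rd Thursday of April 2004: Apr 15 2004.

Apr 15 2004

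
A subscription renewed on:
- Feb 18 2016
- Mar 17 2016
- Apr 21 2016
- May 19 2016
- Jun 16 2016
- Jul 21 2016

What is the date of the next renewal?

Aug 18 2016

These are Thursdays at 28- or 35-day spacing (28, 35, 28, 28, 35).
The pattern: 3rd Thursday of the month.
August 2016 — 3rd Thursday is Aug 18 2016.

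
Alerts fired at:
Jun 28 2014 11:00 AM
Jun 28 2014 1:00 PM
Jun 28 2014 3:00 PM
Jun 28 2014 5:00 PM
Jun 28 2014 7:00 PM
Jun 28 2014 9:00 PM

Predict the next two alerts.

The interval is a steady 2 hours (2, 2, 2, 2, 2).
Jun 28 2014 9:00 PM + 2 h = Jun 28 2014 11:00 PM.
Jun 28 2014 11:00 PM + 2 h = Jun 29 2014 1:00 AM.

Jun 28 2014 11:00 PM, Jun 29 2014 1:00 AM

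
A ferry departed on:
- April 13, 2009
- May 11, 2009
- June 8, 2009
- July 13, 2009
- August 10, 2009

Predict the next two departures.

September 14, 2009; October 12, 2009

All dates are Mondays, 28, 28, 35, 28 days apart.
Specifically, the 2nd Monday of each month.
September 2009 — 2nd Monday is September 14, 2009.
2nd Monday of October 2009: October 12, 2009.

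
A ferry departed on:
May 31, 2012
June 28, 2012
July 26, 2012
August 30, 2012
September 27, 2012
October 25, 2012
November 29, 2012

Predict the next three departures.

All Thursdays; the gaps (28, 28, 35, 28, 28, 35) vary with month length.
This is the last Thursday of each month.
Last Thursday of December 2012: December 27, 2012.
Last Thursday of January 2013: January 31, 2013.
February 2013 ends with Thursday February 28, 2013.

December 27, 2012; January 31, 2013; February 28, 2013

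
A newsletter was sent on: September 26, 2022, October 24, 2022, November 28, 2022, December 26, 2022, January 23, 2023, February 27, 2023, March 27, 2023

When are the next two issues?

All dates are Mondays, 28, 35, 28, 28, 35, 28 days apart.
Specifically, the 4th Monday of each month.
April 2023 — 4th Monday is April 24, 2023.
May 2023 — 4th Monday is May 22, 2023.

April 24, 2023; May 22, 2023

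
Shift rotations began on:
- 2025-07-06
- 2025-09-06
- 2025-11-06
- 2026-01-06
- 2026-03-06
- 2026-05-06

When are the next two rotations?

2026-07-06, 2026-09-06

Each date is the 6th; the gaps (62, 61, 61, 59, 61) track the month lengths.
The rule is the 6th of every 2 months.
July 2026: 2026-07-06.
September 2026: 2026-09-06.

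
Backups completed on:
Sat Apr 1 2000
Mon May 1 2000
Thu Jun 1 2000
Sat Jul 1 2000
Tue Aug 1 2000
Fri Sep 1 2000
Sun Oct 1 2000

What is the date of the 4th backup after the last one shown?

Each date is the 1st; the gaps (30, 31, 30, 31, 31, 30) track the month lengths.
The rule is the 1st of each month.
Next: November 2000 → Wed Nov 1 2000.
Next: December 2000 → Fri Dec 1 2000.
Next: January 2001 → Mon Jan 1 2001.
Next: February 2001 → Thu Feb 1 2001.

Thu Feb 1 2001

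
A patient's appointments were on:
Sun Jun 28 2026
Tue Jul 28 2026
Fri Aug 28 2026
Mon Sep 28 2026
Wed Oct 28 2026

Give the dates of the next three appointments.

Sat Nov 28 2026, Mon Dec 28 2026, Thu Jan 28 2027

The day-of-month is always 28 (30, 31, 31, 30 days between events).
So this recurs on the 28th of each month.
Next: November 2026 → Sat Nov 28 2026.
December 2026: Mon Dec 28 2026.
Next: January 2027 → Thu Jan 28 2027.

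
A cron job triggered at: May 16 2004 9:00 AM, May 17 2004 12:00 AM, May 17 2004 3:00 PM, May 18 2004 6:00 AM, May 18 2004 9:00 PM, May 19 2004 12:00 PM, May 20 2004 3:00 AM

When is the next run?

May 20 2004 6:00 PM

Gaps: 15, 15, 15, 15, 15, 15 hours — each event is 15 hours after the previous one.
May 20 2004 3:00 AM + 15 h = May 20 2004 6:00 PM.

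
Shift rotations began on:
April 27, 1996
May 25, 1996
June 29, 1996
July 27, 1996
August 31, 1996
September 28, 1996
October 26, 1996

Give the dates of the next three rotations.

November 30, 1996; December 28, 1996; January 25, 1997

Every date is a Saturday; gaps 28, 35, 28, 35, 28, 28 days.
Each is the last Saturday of its month (at least one falls on the 29th or later, ruling out '4th Saturday').
November 1996 ends with Saturday November 30, 1996.
Last Saturday of December 1996: December 28, 1996.
January 1997 ends with Saturday January 25, 1997.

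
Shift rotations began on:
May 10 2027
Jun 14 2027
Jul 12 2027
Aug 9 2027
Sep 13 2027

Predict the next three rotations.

Oct 11 2027, Nov 8 2027, Dec 13 2027

All dates are Mondays, 35, 28, 28, 35 days apart.
Specifically, the 2nd Monday of each month.
2nd Monday of October 2027: Oct 11 2027.
2nd Monday of November 2027: Nov 8 2027.
December 2027 — 2nd Monday is Dec 13 2027.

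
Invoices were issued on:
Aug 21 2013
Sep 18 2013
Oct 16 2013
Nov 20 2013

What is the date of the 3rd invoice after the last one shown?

All dates are Wednesdays, 28, 28, 35 days apart.
Specifically, the 3rd Wednesday of each month.
3rd Wednesday of December 2013: Dec 18 2013.
3rd Wednesday of January 2014: Jan 15 2014.
February 2014 — 3rd Wednesday is Feb 19 2014.

Feb 19 2014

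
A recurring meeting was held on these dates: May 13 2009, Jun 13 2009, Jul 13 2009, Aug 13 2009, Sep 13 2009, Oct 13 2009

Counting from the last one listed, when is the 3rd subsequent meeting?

Jan 13 2010

Gaps: 31, 30, 31, 31, 30 days — not constant. Every event is on the 13th of the month.
Pattern: the 13th of each month.
Next: November 2009 → Nov 13 2009.
December 2009: Dec 13 2009.
Next: January 2010 → Jan 13 2010.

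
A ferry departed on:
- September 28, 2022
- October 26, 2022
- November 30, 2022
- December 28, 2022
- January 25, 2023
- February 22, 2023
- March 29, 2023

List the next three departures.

April 26, 2023; May 31, 2023; June 28, 2023

Every date is a Wednesday; gaps 28, 35, 28, 28, 28, 35 days.
Each is the last Wednesday of its month (at least one falls on the 29th or later, ruling out '4th Wednesday').
Last Wednesday of April 2023: April 26, 2023.
Last Wednesday of May 2023: May 31, 2023.
June 2023 ends with Wednesday June 28, 2023.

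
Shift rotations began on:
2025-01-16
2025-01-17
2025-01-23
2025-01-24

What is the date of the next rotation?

2025-01-30

The gap pattern 1, 6, 1 repeats every 2 events.
These are the Thursdays and Fridays of each week.
The following Thursday is 2025-01-30.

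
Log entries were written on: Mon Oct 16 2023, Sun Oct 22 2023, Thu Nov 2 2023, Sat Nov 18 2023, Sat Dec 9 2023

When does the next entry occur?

Intervals are 6, 11, 16, 21 days — an arithmetic progression with common difference 5.
Next gap: 26 days. Sat Dec 9 2023 + 26 days = Thu Jan 4 2024.

Thu Jan 4 2024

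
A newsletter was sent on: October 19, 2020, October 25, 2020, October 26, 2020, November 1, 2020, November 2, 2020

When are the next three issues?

The gap pattern 6, 1, 6, 1 repeats every 2 events.
These are the Mondays and Sundays of each week.
Next Sunday: November 8, 2020.
The following Monday is November 9, 2020.
The following Sunday is November 15, 2020.

November 8, 2020; November 9, 2020; November 15, 2020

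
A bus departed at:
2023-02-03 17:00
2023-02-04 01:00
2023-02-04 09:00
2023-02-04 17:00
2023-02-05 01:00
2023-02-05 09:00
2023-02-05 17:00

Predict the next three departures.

Spacing: 8, 8, 8, 8, 8, 8 h — constant 8 h.
2023-02-05 17:00 + 8 h = 2023-02-06 01:00.
2023-02-06 01:00 + 8 h = 2023-02-06 09:00.
2023-02-06 09:00 + 8 h = 2023-02-06 17:00.

2023-02-06 01:00, 2023-02-06 09:00, 2023-02-06 17:00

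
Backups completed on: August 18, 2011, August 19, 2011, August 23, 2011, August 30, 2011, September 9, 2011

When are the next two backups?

The spacing grows by 3 each time: 1, 4, 7, 10 days.
Next gap: 13 days. September 9, 2011 + 13 days = September 22, 2011.
Next gap: 16 days. September 22, 2011 + 16 days = October 8, 2011.

September 22, 2011; October 8, 2011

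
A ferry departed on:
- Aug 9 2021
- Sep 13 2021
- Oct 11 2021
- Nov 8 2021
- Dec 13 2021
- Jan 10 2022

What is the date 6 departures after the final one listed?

Jul 11 2022

All dates are Mondays, 35, 28, 28, 35, 28 days apart.
Specifically, the 2nd Monday of each month.
2nd Monday of February 2022: Feb 14 2022.
March 2022 — 2nd Monday is Mar 14 2022.
April 2022 — 2nd Monday is Apr 11 2022.
May 2022 — 2nd Monday is May 9 2022.
June 2022 — 2nd Monday is Jun 13 2022.
July 2022 — 2nd Monday is Jul 11 2022.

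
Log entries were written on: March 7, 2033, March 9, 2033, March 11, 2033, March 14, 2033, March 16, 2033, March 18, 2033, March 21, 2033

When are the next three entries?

March 23, 2033; March 25, 2033; March 28, 2033

The gap pattern 2, 2, 3, 2, 2, 3 repeats every 3 events.
These are the Mondays, Wednesdays and Fridays of each week.
The following Wednesday is March 23, 2033.
The following Friday is March 25, 2033.
The following Monday is March 28, 2033.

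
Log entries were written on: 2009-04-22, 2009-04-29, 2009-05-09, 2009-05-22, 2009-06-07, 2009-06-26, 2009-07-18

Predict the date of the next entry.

Intervals are 7, 10, 13, 16, 19, 22 days — an arithmetic progression with common difference 3.
Next gap: 25 days. 2009-07-18 + 25 days = 2009-08-12.

2009-08-12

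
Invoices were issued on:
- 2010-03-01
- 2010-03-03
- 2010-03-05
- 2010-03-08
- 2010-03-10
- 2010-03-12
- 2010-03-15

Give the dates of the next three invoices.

2010-03-17, 2010-03-19, 2010-03-22

Gaps: 2, 2, 3, 2, 2, 3 days — not constant, but cyclic with period 3.
The events fall on every Monday, Wednesday and Friday.
The following Wednesday is 2010-03-17.
Next Friday: 2010-03-19.
Next Monday: 2010-03-22.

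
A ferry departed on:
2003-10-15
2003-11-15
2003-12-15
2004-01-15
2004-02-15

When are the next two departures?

2004-03-15, 2004-04-15

The day-of-month is always 15 (31, 30, 31, 31 days between events).
So this recurs on the 15th of each month.
March 2004: 2004-03-15.
Next: April 2004 → 2004-04-15.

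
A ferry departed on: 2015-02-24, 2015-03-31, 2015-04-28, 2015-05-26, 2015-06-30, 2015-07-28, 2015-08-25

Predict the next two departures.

2015-09-29, 2015-10-27

All Tuesdays; the gaps (35, 28, 28, 35, 28, 28) vary with month length.
This is the last Tuesday of each month.
September 2015 ends with Tuesday 2015-09-29.
October 2015 ends with Tuesday 2015-10-27.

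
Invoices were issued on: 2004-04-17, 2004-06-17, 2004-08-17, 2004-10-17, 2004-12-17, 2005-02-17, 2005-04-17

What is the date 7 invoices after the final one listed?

2006-06-17

Each date is the 17th; the gaps (61, 61, 61, 61, 62, 59) track the month lengths.
The rule is the 17th of every 2 months.
June 2005: 2005-06-17.
August 2005: 2005-08-17.
October 2005: 2005-10-17.
December 2005: 2005-12-17.
February 2006: 2006-02-17.
April 2006: 2006-04-17.
Next: June 2006 → 2006-06-17.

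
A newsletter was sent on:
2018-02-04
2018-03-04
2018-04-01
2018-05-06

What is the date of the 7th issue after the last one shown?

2018-12-02

These are Sundays at 28- or 35-day spacing (28, 28, 35).
The pattern: 1st Sunday of the month.
1st Sunday of June 2018: 2018-06-03.
July 2018 — 1st Sunday is 2018-07-01.
1st Sunday of August 2018: 2018-08-05.
September 2018 — 1st Sunday is 2018-09-02.
1st Sunday of October 2018: 2018-10-07.
November 2018 — 1st Sunday is 2018-11-04.
1st Sunday of December 2018: 2018-12-02.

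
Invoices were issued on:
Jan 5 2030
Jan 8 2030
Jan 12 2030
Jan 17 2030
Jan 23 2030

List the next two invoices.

Jan 30 2030, Feb 7 2030

Gaps: 3, 4, 5, 6 days — each gap is 1 larger than the previous one.
Next gap: 7 days. Jan 23 2030 + 7 days = Jan 30 2030.
Next gap: 8 days. Jan 30 2030 + 8 days = Feb 7 2030.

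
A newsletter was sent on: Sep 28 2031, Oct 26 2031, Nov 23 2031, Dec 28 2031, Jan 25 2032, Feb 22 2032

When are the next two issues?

Mar 28 2032, Apr 25 2032

These are Sundays at 28- or 35-day spacing (28, 28, 35, 28, 28).
The pattern: 4th Sunday of the month.
4th Sunday of March 2032: Mar 28 2032.
4th Sunday of April 2032: Apr 25 2032.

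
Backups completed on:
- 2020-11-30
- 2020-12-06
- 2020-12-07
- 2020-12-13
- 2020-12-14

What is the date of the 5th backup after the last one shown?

Every event lands on a Monday or Sunday (gaps cycle 6, 1, 6, 1).
So the schedule is: every Monday and Sunday.
The following Sunday is 2020-12-20.
The following Monday is 2020-12-21.
The following Sunday is 2020-12-27.
The following Monday is 2020-12-28.
Next Sunday: 2021-01-03.

2021-01-03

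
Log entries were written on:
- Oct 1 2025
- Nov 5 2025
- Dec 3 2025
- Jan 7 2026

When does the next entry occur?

Gaps: 35, 28, 35 days — a mix of 28 and 35. Every date is a Wednesday.
Each is the 1st Wednesday of its month.
1st Wednesday of February 2026: Feb 4 2026.

Feb 4 2026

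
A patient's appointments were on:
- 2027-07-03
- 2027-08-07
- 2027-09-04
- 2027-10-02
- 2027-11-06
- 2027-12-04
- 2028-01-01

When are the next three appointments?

2028-02-05, 2028-03-04, 2028-04-01

Gaps: 35, 28, 28, 35, 28, 28 days — a mix of 28 and 35. Every date is a Saturday.
Each is the 1st Saturday of its month.
February 2028 — 1st Saturday is 2028-02-05.
1st Saturday of March 2028: 2028-03-04.
1st Saturday of April 2028: 2028-04-01.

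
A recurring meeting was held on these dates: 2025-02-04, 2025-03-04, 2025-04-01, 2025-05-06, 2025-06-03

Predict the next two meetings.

2025-07-01, 2025-08-05

These are Tuesdays at 28- or 35-day spacing (28, 28, 35, 28).
The pattern: 1st Tuesday of the month.
1st Tuesday of July 2025: 2025-07-01.
1st Tuesday of August 2025: 2025-08-05.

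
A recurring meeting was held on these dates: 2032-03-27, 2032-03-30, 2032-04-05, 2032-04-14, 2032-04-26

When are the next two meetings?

Intervals are 3, 6, 9, 12 days — an arithmetic progression with common difference 3.
Next gap: 15 days. 2032-04-26 + 15 days = 2032-05-11.
Next gap: 18 days. 2032-05-11 + 18 days = 2032-05-29.

2032-05-11, 2032-05-29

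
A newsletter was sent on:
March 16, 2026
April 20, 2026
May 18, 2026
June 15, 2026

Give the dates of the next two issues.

July 20, 2026; August 17, 2026

These are Mondays at 28- or 35-day spacing (35, 28, 28).
The pattern: 3rd Monday of the month.
July 2026 — 3rd Monday is July 20, 2026.
August 2026 — 3rd Monday is August 17, 2026.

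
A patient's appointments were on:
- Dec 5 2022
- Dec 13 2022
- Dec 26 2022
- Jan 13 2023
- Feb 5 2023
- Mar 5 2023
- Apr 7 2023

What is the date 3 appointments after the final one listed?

Aug 14 2023

Intervals are 8, 13, 18, 23, 28, 33 days — an arithmetic progression with common difference 5.
Next gap: 38 days. Apr 7 2023 + 38 days = May 15 2023.
Next gap: 43 days. May 15 2023 + 43 days = Jun 27 2023.
Next gap: 48 days. Jun 27 2023 + 48 days = Aug 14 2023.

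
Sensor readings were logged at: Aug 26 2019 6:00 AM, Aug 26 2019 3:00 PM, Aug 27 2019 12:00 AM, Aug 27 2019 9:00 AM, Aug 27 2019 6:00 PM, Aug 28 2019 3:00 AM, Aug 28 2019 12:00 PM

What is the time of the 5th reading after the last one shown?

Aug 30 2019 9:00 AM

The interval is a steady 9 hours (9, 9, 9, 9, 9, 9).
Aug 28 2019 12:00 PM + 9 h = Aug 28 2019 9:00 PM.
Aug 28 2019 9:00 PM + 9 h = Aug 29 2019 6:00 AM.
Aug 29 2019 6:00 AM + 9 h = Aug 29 2019 3:00 PM.
Aug 29 2019 3:00 PM + 9 h = Aug 30 2019 12:00 AM.
Aug 30 2019 12:00 AM + 9 h = Aug 30 2019 9:00 AM.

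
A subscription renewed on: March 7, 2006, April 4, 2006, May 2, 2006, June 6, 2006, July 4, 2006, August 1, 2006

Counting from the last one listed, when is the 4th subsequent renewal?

All dates are Tuesdays, 28, 28, 35, 28, 28 days apart.
Specifically, the 1st Tuesday of each month.
1st Tuesday of September 2006: September 5, 2006.
October 2006 — 1st Tuesday is October 3, 2006.
1st Tuesday of November 2006: November 7, 2006.
December 2006 — 1st Tuesday is December 5, 2006.

December 5, 2006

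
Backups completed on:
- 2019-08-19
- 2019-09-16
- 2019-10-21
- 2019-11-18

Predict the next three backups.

Gaps: 28, 35, 28 days — a mix of 28 and 35. Every date is a Monday.
Each is the 3rd Monday of its month.
December 2019 — 3rd Monday is 2019-12-16.
3rd Monday of January 2020: 2020-01-20.
3rd Monday of February 2020: 2020-02-17.

2019-12-16, 2020-01-20, 2020-02-17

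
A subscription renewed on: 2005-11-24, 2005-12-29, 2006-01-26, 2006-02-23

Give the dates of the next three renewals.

2006-03-30, 2006-04-27, 2006-05-25

Every date is a Thursday; gaps 35, 28, 28 days.
Each is the last Thursday of its month (at least one falls on the 29th or later, ruling out '4th Thursday').
March 2006 ends with Thursday 2006-03-30.
Last Thursday of April 2006: 2006-04-27.
Last Thursday of May 2006: 2006-05-25.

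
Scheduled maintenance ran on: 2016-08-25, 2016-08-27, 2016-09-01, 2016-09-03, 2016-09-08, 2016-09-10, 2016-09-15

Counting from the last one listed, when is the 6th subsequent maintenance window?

Every event lands on a Thursday or Saturday (gaps cycle 2, 5, 2, 5, 2, 5).
So the schedule is: every Thursday and Saturday.
Next Saturday: 2016-09-17.
Next Thursday: 2016-09-22.
Next Saturday: 2016-09-24.
Next Thursday: 2016-09-29.
Next Saturday: 2016-10-01.
The following Thursday is 2016-10-06.

2016-10-06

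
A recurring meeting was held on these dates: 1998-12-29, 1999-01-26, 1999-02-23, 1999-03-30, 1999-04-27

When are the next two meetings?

1999-05-25, 1999-06-29

Every date is a Tuesday; gaps 28, 28, 35, 28 days.
Each is the last Tuesday of its month (at least one falls on the 29th or later, ruling out '4th Tuesday').
May 1999 ends with Tuesday 1999-05-25.
Last Tuesday of June 1999: 1999-06-29.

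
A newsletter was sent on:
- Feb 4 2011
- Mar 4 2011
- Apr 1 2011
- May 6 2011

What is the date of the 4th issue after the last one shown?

Sep 2 2011

These are Fridays at 28- or 35-day spacing (28, 28, 35).
The pattern: 1st Friday of the month.
1st Friday of June 2011: Jun 3 2011.
July 2011 — 1st Friday is Jul 1 2011.
August 2011 — 1st Friday is Aug 5 2011.
September 2011 — 1st Friday is Sep 2 2011.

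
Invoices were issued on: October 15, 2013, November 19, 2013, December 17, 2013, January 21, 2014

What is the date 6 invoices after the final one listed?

July 15, 2014

Gaps: 35, 28, 35 days — a mix of 28 and 35. Every date is a Tuesday.
Each is the 3rd Tuesday of its month.
3rd Tuesday of February 2014: February 18, 2014.
3rd Tuesday of March 2014: March 18, 2014.
3rd Tuesday of April 2014: April 15, 2014.
3rd Tuesday of May 2014: May 20, 2014.
June 2014 — 3rd Tuesday is June 17, 2014.
3rd Tuesday of July 2014: July 15, 2014.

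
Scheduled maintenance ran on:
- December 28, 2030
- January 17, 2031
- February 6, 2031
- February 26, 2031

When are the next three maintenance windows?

Every event comes 20 days after the last (20, 20, 20).
February 26, 2031 + 20 days = March 18, 2031.
March 18, 2031 + 20 days = April 7, 2031.
April 7, 2031 + 20 days = April 27, 2031.

March 18, 2031; April 7, 2031; April 27, 2031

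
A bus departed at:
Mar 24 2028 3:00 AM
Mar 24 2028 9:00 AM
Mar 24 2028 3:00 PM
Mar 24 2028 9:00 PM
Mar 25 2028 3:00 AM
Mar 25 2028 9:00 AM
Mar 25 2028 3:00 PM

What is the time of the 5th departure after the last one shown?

Mar 26 2028 9:00 PM

Gaps: 6, 6, 6, 6, 6, 6 hours — each event is 6 hours after the previous one.
Mar 25 2028 3:00 PM + 6 h = Mar 25 2028 9:00 PM.
Mar 25 2028 9:00 PM + 6 h = Mar 26 2028 3:00 AM.
Mar 26 2028 3:00 AM + 6 h = Mar 26 2028 9:00 AM.
Mar 26 2028 9:00 AM + 6 h = Mar 26 2028 3:00 PM.
Mar 26 2028 3:00 PM + 6 h = Mar 26 2028 9:00 PM.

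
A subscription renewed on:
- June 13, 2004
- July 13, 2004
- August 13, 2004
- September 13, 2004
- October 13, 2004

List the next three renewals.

November 13, 2004; December 13, 2004; January 13, 2005

The day-of-month is always 13 (30, 31, 31, 30 days between events).
So this recurs on the 13th of each month.
Next: November 2004 → November 13, 2004.
December 2004: December 13, 2004.
January 2005: January 13, 2005.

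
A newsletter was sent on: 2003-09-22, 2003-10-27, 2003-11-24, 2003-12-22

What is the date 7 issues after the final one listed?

These are Mondays at 28- or 35-day spacing (35, 28, 28).
The pattern: 4th Monday of the month.
January 2004 — 4th Monday is 2004-01-26.
4th Monday of February 2004: 2004-02-23.
4th Monday of March 2004: 2004-03-22.
April 2004 — 4th Monday is 2004-04-26.
4th Monday of May 2004: 2004-05-24.
June 2004 — 4th Monday is 2004-06-28.
4th Monday of July 2004: 2004-07-26.

2004-07-26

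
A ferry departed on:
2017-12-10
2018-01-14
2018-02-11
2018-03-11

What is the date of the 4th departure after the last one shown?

All dates are Sundays, 35, 28, 28 days apart.
Specifically, the 2nd Sunday of each month.
April 2018 — 2nd Sunday is 2018-04-08.
2nd Sunday of May 2018: 2018-05-13.
June 2018 — 2nd Sunday is 2018-06-10.
2nd Sunday of July 2018: 2018-07-08.

2018-07-08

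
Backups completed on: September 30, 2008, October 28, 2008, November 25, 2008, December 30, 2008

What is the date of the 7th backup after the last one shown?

Every date is a Tuesday; gaps 28, 28, 35 days.
Each is the last Tuesday of its month (at least one falls on the 29th or later, ruling out '4th Tuesday').
Last Tuesday of January 2009: January 27, 2009.
Last Tuesday of February 2009: February 24, 2009.
March 2009 ends with Tuesday March 31, 2009.
Last Tuesday of April 2009: April 28, 2009.
Last Tuesday of May 2009: May 26, 2009.
Last Tuesday of June 2009: June 30, 2009.
Last Tuesday of July 2009: July 28, 2009.

July 28, 2009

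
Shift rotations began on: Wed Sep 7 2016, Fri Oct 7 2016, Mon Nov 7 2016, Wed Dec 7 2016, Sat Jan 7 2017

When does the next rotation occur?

Tue Feb 7 2017

The day-of-month is always 7 (30, 31, 30, 31 days between events).
So this recurs on the 7th of each month.
Next: February 2017 → Tue Feb 7 2017.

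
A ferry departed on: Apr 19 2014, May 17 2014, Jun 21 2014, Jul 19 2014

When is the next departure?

Gaps: 28, 35, 28 days — a mix of 28 and 35. Every date is a Saturday.
Each is the 3rd Saturday of its month.
August 2014 — 3rd Saturday is Aug 16 2014.

Aug 16 2014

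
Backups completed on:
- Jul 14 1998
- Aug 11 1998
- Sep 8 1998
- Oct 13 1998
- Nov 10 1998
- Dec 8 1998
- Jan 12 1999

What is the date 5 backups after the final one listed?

Gaps: 28, 28, 35, 28, 28, 35 days — a mix of 28 and 35. Every date is a Tuesday.
Each is the 2nd Tuesday of its month.
2nd Tuesday of February 1999: Feb 9 1999.
March 1999 — 2nd Tuesday is Mar 9 1999.
April 1999 — 2nd Tuesday is Apr 13 1999.
2nd Tuesday of May 1999: May 11 1999.
2nd Tuesday of June 1999: Jun 8 1999.

Jun 8 1999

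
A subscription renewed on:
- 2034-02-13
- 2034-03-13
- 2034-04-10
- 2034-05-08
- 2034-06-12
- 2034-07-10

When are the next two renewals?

Gaps: 28, 28, 28, 35, 28 days — a mix of 28 and 35. Every date is a Monday.
Each is the 2nd Monday of its month.
August 2034 — 2nd Monday is 2034-08-14.
September 2034 — 2nd Monday is 2034-09-11.

2034-08-14, 2034-09-11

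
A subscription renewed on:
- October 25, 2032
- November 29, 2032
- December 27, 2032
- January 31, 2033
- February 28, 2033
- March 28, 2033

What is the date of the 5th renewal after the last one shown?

All Mondays; the gaps (35, 28, 35, 28, 28) vary with month length.
This is the last Monday of each month.
Last Monday of April 2033: April 25, 2033.
May 2033 ends with Monday May 30, 2033.
Last Monday of June 2033: June 27, 2033.
July 2033 ends with Monday July 25, 2033.
Last Monday of August 2033: August 29, 2033.

August 29, 2033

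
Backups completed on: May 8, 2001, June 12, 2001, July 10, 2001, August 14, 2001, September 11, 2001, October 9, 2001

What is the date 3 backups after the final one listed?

These are Tuesdays at 28- or 35-day spacing (35, 28, 35, 28, 28).
The pattern: 2nd Tuesday of the month.
November 2001 — 2nd Tuesday is November 13, 2001.
2nd Tuesday of December 2001: December 11, 2001.
January 2002 — 2nd Tuesday is January 8, 2002.

January 8, 2002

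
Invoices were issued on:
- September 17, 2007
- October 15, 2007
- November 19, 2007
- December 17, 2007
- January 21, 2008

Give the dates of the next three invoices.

February 18, 2008; March 17, 2008; April 21, 2008

These are Mondays at 28- or 35-day spacing (28, 35, 28, 35).
The pattern: 3rd Monday of the month.
3rd Monday of February 2008: February 18, 2008.
March 2008 — 3rd Monday is March 17, 2008.
April 2008 — 3rd Monday is April 21, 2008.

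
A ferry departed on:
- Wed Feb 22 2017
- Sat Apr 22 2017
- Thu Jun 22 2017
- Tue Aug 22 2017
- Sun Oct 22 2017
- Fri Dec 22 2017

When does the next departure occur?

Thu Feb 22 2018

Each date is the 22nd; the gaps (59, 61, 61, 61, 61) track the month lengths.
The rule is the 22nd of every 2 months.
Next: February 2018 → Thu Feb 22 2018.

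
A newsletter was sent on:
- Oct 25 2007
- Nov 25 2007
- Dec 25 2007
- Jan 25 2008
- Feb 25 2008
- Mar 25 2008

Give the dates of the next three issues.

Apr 25 2008, May 25 2008, Jun 25 2008

Gaps: 31, 30, 31, 31, 29 days — not constant. Every event is on the 25th of the month.
Pattern: the 25th of each month.
April 2008: Apr 25 2008.
Next: May 2008 → May 25 2008.
June 2008: Jun 25 2008.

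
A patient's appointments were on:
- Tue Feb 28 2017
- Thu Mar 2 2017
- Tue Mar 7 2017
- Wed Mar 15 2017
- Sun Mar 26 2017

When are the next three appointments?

Intervals are 2, 5, 8, 11 days — an arithmetic progression with common difference 3.
Next gap: 14 days. Sun Mar 26 2017 + 14 days = Sun Apr 9 2017.
Next gap: 17 days. Sun Apr 9 2017 + 17 days = Wed Apr 26 2017.
Next gap: 20 days. Wed Apr 26 2017 + 20 days = Tue May 16 2017.

Sun Apr 9 2017, Wed Apr 26 2017, Tue May 16 2017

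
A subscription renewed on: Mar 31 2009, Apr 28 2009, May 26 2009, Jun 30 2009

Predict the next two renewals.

These are Tuesdays with 28, 28, 35-day gaps.
Each is the final Tuesday of its month — Mar 31 2009 is past the 28th, so '4th Tuesday' doesn't fit.
July 2009 ends with Tuesday Jul 28 2009.
Last Tuesday of August 2009: Aug 25 2009.

Jul 28 2009, Aug 25 2009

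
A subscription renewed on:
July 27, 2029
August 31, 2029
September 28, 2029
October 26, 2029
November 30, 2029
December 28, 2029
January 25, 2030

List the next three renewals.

February 22, 2030; March 29, 2030; April 26, 2030

These are Fridays with 35, 28, 28, 35, 28, 28-day gaps.
Each is the final Friday of its month — August 31, 2029 is past the 28th, so '4th Friday' doesn't fit.
February 2030 ends with Friday February 22, 2030.
March 2030 ends with Friday March 29, 2030.
Last Friday of April 2030: April 26, 2030.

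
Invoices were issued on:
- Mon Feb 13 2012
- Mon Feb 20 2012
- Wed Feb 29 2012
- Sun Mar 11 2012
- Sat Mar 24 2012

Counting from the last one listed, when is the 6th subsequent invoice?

Sun Jul 22 2012

Intervals are 7, 9, 11, 13 days — an arithmetic progression with common difference 2.
Next gap: 15 days. Sat Mar 24 2012 + 15 days = Sun Apr 8 2012.
Next gap: 17 days. Sun Apr 8 2012 + 17 days = Wed Apr 25 2012.
Next gap: 19 days. Wed Apr 25 2012 + 19 days = Mon May 14 2012.
Next gap: 21 days. Mon May 14 2012 + 21 days = Mon Jun 4 2012.
Next gap: 23 days. Mon Jun 4 2012 + 23 days = Wed Jun 27 2012.
Next gap: 25 days. Wed Jun 27 2012 + 25 days = Sun Jul 22 2012.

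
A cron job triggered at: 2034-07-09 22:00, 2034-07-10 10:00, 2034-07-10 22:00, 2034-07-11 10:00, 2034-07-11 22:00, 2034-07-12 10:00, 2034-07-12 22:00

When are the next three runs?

2034-07-13 10:00, 2034-07-13 22:00, 2034-07-14 10:00

Spacing: 12, 12, 12, 12, 12, 12 h — constant 12 h.
2034-07-12 22:00 + 12 h = 2034-07-13 10:00.
2034-07-13 10:00 + 12 h = 2034-07-13 22:00.
2034-07-13 22:00 + 12 h = 2034-07-14 10:00.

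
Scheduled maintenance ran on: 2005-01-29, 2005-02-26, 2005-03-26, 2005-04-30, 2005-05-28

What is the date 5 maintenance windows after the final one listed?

2005-10-29

These are Saturdays with 28, 28, 35, 28-day gaps.
Each is the final Saturday of its month — 2005-01-29 is past the 28th, so '4th Saturday' doesn't fit.
June 2005 ends with Saturday 2005-06-25.
July 2005 ends with Saturday 2005-07-30.
August 2005 ends with Saturday 2005-08-27.
Last Saturday of September 2005: 2005-09-24.
Last Saturday of October 2005: 2005-10-29.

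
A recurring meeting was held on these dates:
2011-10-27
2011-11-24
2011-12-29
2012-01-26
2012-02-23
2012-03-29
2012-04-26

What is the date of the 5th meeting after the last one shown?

2012-09-27

All Thursdays; the gaps (28, 35, 28, 28, 35, 28) vary with month length.
This is the last Thursday of each month.
May 2012 ends with Thursday 2012-05-31.
June 2012 ends with Thursday 2012-06-28.
Last Thursday of July 2012: 2012-07-26.
August 2012 ends with Thursday 2012-08-30.
Last Thursday of September 2012: 2012-09-27.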